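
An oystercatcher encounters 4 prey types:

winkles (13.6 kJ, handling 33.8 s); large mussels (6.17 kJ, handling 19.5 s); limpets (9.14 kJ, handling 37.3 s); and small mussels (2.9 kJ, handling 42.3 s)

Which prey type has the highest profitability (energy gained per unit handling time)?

winkles

In descending order of E/h:
winkles: 13.6/33.8 = 0.402 kJ/s
large mussels: 6.17/19.5 = 0.316 kJ/s
limpets: 9.14/37.3 = 0.245 kJ/s
small mussels: 2.9/42.3 = 0.0686 kJ/s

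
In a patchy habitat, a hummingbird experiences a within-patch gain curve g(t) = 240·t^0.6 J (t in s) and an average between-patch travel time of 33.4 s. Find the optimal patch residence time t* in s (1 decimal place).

Maximise g(t)/(T+t): set derivative to zero → g'(t)(T+t) = g(t).
g'(t) = 0.6·240·t^-0.4. Setting 0.6·240·t^-0.4 = 240·t^0.6/(33.4+t) gives 0.6(33.4+t) = t, so 0.40·t = 0.6×33.4.
t* = 0.6×33.4/0.40 = 50.1 s.

50.1 s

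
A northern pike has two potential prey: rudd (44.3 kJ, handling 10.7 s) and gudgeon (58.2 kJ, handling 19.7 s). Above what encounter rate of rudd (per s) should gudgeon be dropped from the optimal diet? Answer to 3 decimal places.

The zero-one rule: include gudgeon iff E₂/h₂ > λE₁/(1+λh₁). Equality gives the switch point.
λE₁h₂ = E₂ + λE₂h₁ ⇒ λ = E₂/(E₁h₂ − E₂h₁) = 58.2/(872.7 − 622.7) = 0.2328 per s.

0.233 per s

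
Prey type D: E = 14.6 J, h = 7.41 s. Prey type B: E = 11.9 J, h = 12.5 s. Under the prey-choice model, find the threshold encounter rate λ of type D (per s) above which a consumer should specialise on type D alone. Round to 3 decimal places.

0.126 per s

The zero-one rule: include type B iff E₂/h₂ > λE₁/(1+λh₁). Equality gives the switch point.
λE₁h₂ = E₂ + λE₂h₁ ⇒ λ = E₂/(E₁h₂ − E₂h₁) = 11.9/(182.5 − 88.18) = 0.1262 per s.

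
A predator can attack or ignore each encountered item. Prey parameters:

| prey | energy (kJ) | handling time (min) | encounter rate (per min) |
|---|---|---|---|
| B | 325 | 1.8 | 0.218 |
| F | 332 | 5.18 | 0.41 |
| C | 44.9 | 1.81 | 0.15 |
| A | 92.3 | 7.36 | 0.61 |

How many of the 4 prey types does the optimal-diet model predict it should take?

2

E/h in descending order: B 181, F 64.1, C 24.8, A 12.5 kJ/min. The optimal diet is the largest prefix of this list for which every included type satisfies E_i/h_i > R on the types above it.
Rate on top 1: 50.88. F: 64.1 > 50.88 → include.
Rate on top 2: 58.86. C: 24.8 < 58.86 → exclude; stop.
Optimal diet: B, F — 2 of 4 types.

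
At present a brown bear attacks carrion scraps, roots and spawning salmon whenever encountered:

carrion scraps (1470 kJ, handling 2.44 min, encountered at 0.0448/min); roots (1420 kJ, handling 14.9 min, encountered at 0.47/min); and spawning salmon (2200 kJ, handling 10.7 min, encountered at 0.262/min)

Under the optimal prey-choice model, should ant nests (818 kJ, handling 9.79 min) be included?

Intake rate on the current diet: R = (0.0448×1470 + 0.47×1420 + 0.262×2200) / (1 + 0.0448×2.44 + 0.47×14.9 + 0.262×10.7) = 1310/10.92 = 120 kJ/min.
ant nests: E/h = 818/9.79 = 83.55 kJ/min.
83.55 < 120, so adding ant nests would lower the average — exclude it.

No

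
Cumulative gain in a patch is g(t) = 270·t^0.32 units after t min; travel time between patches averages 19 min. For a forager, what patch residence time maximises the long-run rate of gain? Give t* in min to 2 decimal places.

8.94 min

Maximise g(t)/(T+t): set derivative to zero → g'(t)(T+t) = g(t).
g'(t) = 0.32·270·t^-0.68. Setting 0.32·270·t^-0.68 = 270·t^0.32/(19+t) gives 0.32(19+t) = t, so 0.68·t = 0.32×19.
t* = 0.32×19/0.68 = 8.941 min.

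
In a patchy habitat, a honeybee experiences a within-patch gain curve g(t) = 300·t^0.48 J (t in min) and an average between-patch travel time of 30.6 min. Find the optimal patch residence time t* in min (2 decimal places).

28.25 min

Maximise g(t)/(T+t): set derivative to zero → g'(t)(T+t) = g(t).
g'(t) = 0.48·300·t^-0.52. Setting 0.48·300·t^-0.52 = 300·t^0.48/(30.6+t) gives 0.48(30.6+t) = t, so 0.52·t = 0.48×30.6.
t* = 0.48×30.6/0.52 = 28.25 min.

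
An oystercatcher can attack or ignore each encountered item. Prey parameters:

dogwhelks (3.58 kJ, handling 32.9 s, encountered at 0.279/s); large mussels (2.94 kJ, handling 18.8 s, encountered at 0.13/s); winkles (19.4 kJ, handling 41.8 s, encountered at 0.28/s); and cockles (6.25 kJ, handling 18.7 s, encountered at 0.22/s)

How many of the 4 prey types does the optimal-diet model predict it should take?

1

E/h in descending order: winkles 0.464, cockles 0.334, large mussels 0.156, dogwhelks 0.109 kJ/s. The optimal diet is the largest prefix of this list for which every included type satisfies E_i/h_i > R on the types above it.
Rate on top 1: 0.4276. cockles: 0.334 < 0.4276 → exclude; stop.
Optimal diet: winkles — 1 of 4 types.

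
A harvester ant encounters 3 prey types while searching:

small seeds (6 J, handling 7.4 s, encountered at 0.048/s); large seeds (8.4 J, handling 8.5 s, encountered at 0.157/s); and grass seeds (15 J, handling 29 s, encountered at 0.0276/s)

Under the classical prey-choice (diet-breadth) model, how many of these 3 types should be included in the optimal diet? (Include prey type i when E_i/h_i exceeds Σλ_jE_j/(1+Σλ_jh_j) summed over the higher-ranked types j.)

2

E/h in descending order: large seeds 0.988, small seeds 0.811, grass seeds 0.517 J/s. The optimal diet is the largest prefix of this list for which every included type satisfies E_i/h_i > R on the types above it.
Rate on top 1: 0.5649. small seeds: 0.811 > 0.5649 → include.
Rate on top 2: 0.5974. grass seeds: 0.517 < 0.5974 → exclude; stop.
Optimal diet: large seeds, small seeds — 2 of 3 types.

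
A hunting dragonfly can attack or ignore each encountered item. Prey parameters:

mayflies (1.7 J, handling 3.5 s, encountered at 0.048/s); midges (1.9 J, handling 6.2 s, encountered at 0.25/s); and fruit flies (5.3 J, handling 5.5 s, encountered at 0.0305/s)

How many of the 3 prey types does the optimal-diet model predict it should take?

3

Rank by E/h (J/s): fruit flies 0.964, mayflies 0.486, midges 0.306. Include each in turn until the next type's E/h falls below the running intake rate.
Rate on top 1: 0.1384. mayflies: 0.486 > 0.1384 → include.
Rate on top 2: 0.1821. midges: 0.306 > 0.1821 → include.
Optimal diet: fruit flies, mayflies, midges — 3 of 3 types.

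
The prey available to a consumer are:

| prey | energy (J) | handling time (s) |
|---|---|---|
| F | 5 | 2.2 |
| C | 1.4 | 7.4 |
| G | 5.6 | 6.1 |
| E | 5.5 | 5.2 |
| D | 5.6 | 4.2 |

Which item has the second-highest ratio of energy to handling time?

In descending order of E/h:
F: 5/2.2 = 2.27 J/s
D: 5.6/4.2 = 1.33 J/s
E: 5.5/5.2 = 1.06 J/s
G: 5.6/6.1 = 0.918 J/s
C: 1.4/7.4 = 0.189 J/s

D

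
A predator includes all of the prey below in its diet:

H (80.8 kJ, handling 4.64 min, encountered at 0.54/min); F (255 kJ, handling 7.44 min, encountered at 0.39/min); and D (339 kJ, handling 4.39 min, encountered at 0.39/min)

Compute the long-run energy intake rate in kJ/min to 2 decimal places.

R = Σλ_iE_i / (1 + Σλ_ih_i)
Numerator: 0.54×80.8 + 0.39×255 + 0.39×339 = 275.3
Denominator: 1 + 0.54×4.64 + 0.39×7.44 + 0.39×4.39 = 8.119
R = 275.3/8.119 = 33.91 kJ/min

33.91 kJ/min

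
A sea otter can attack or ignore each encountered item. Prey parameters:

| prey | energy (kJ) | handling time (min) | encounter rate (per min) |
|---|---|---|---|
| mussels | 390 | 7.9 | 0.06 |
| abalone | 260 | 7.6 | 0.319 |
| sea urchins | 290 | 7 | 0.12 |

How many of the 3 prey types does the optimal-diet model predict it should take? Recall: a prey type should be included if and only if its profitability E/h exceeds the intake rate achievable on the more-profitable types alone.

E/h in descending order: mussels 49.4, sea urchins 41.4, abalone 34.2 kJ/min. The optimal diet is the largest prefix of this list for which every included type satisfies E_i/h_i > R on the types above it.
Rate on top 1: 15.88. sea urchins: 41.4 > 15.88 → include.
Rate on top 2: 25.15. abalone: 34.2 > 25.15 → include.
Optimal diet: mussels, sea urchins, abalone — 3 of 3 types.

3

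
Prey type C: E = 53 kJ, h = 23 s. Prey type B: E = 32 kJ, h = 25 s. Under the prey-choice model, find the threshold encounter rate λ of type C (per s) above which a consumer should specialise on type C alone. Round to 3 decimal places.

0.054 per s

The zero-one rule: include type B iff E₂/h₂ > λE₁/(1+λh₁). Equality gives the switch point.
λE₁h₂ = E₂ + λE₂h₁ ⇒ λ = E₂/(E₁h₂ − E₂h₁) = 32/(1325 − 736) = 0.05433 per s.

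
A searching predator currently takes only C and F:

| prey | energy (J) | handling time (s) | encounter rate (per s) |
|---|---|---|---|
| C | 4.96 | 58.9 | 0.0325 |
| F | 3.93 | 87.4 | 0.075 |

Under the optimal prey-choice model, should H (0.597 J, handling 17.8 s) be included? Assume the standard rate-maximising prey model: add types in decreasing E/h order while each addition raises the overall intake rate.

Current rate: (0.0325×4.96 + 0.075×3.93)/(1 + 0.0325×58.9 + 0.075×87.4) = 0.04815 J/s.
Profitability of H: 0.597/17.8 = 0.03354 J/s.
Since 0.03354 < R, time spent handling H is better spent searching.

No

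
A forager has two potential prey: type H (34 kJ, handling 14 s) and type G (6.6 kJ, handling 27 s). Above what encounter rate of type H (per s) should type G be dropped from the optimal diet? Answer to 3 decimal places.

The zero-one rule: include type G iff E₂/h₂ > λE₁/(1+λh₁). Equality gives the switch point.
λE₁h₂ = E₂ + λE₂h₁ ⇒ λ = E₂/(E₁h₂ − E₂h₁) = 6.6/(918 − 92.4) = 0.007994 per s.

0.008 per s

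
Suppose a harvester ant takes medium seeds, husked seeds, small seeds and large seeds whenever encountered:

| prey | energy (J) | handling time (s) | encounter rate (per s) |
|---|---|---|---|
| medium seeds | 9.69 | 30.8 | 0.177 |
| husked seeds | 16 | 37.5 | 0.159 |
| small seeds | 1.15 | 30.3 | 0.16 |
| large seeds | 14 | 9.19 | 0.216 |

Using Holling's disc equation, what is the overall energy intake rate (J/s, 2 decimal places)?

R = (0.177×9.69 + 0.159×16 + 0.16×1.15 + 0.216×14) / (1 + 0.177×30.8 + 0.159×37.5 + 0.16×30.3 + 0.216×9.19) = 7.467/19.25 = 0.388 J/s.

0.39 J/s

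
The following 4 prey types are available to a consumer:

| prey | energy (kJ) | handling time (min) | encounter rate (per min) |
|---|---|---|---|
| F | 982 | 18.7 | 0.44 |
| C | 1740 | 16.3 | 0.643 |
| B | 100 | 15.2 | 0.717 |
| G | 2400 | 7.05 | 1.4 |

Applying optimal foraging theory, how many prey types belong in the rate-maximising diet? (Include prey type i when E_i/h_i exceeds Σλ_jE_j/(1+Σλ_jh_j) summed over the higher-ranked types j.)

1

Rank by E/h (kJ/min): G 340, C 107, F 52.5, B 6.58. Include each in turn until the next type's E/h falls below the running intake rate.
Rate on top 1: 309.1. C: 107 < 309.1 → exclude; stop.
Optimal diet: G — 1 of 4 types.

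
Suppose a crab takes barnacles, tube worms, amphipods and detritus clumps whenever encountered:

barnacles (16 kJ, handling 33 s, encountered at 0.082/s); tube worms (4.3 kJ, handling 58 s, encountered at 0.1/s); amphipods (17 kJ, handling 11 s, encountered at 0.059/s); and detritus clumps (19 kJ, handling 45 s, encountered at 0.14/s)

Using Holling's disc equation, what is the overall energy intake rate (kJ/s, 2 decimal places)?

0.33 kJ/s

Energy encountered per unit search time: 0.082×16 + 0.1×4.3 + 0.059×17 + 0.14×19 = 5.405 kJ/s.
Handling time per unit search time: 0.082×33 + 0.1×58 + 0.059×11 + 0.14×45 = 15.46.
Rate = 5.405/(1 + 15.46) = 0.3285 kJ/s.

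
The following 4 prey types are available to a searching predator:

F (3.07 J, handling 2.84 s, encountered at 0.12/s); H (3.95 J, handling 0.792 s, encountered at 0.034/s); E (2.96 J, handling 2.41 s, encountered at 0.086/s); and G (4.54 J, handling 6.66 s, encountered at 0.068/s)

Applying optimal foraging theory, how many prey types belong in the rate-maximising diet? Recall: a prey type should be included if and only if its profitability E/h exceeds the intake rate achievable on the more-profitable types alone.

4

Rank by E/h (J/s): H 4.99, E 1.23, F 1.08, G 0.682. Include each in turn until the next type's E/h falls below the running intake rate.
Rate on top 1: 0.1308. E: 1.23 > 0.1308 → include.
Rate on top 2: 0.3151. F: 1.08 > 0.3151 → include.
Rate on top 3: 0.4808. G: 0.682 > 0.4808 → include.
Optimal diet: H, E, F, G — 4 of 4 types.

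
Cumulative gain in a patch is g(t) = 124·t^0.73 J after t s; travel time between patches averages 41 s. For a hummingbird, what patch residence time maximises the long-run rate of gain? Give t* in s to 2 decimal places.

110.85 s

By the marginal value theorem, leave when the instantaneous gain rate g'(t) equals the habitat-wide average g(t)/(T + t).
g'(t) = 0.73·124·t^-0.27. Setting 0.73·124·t^-0.27 = 124·t^0.73/(41+t) gives 0.73(41+t) = t, so 0.27·t = 0.73×41.
t* = 0.73×41/0.27 = 110.9 s.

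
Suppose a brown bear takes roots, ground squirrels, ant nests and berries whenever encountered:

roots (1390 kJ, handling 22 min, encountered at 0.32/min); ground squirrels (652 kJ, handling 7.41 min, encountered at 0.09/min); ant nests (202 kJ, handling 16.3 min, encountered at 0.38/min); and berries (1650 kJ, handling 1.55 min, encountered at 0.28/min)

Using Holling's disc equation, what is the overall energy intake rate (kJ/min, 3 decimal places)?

67.965 kJ/min

R = Σλ_iE_i / (1 + Σλ_ih_i)
Numerator: 0.32×1390 + 0.09×652 + 0.38×202 + 0.28×1650 = 1042
Denominator: 1 + 0.32×22 + 0.09×7.41 + 0.38×16.3 + 0.28×1.55 = 15.33
R = 1042/15.33 = 67.97 kJ/min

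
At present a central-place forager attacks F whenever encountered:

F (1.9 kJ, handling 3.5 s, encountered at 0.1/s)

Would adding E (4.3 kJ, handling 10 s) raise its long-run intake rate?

Yes

Intake rate on the current diet: R = (0.1×1.9) / (1 + 0.1×3.5) = 0.19/1.35 = 0.1407 kJ/s.
E: E/h = 4.3/10 = 0.43 kJ/s.
Since 0.43 > R, including E increases the long-run rate.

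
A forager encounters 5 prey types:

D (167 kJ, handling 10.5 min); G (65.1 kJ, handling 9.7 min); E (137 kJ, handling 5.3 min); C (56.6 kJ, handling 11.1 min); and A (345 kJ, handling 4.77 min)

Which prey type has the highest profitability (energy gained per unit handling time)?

A

In descending order of E/h:
A: 345/4.77 = 72.3 kJ/min
E: 137/5.3 = 25.8 kJ/min
D: 167/10.5 = 15.9 kJ/min
G: 65.1/9.7 = 6.71 kJ/min
C: 56.6/11.1 = 5.1 kJ/min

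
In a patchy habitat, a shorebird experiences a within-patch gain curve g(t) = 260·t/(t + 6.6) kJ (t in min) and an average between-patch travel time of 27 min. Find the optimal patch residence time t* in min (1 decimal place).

Maximise g(t)/(T+t): set derivative to zero → g'(t)(T+t) = g(t).
g'(t) = 260·6.6/(t + 6.6)². Setting 260·6.6/(t+6.6)² = 260t/[(t+6.6)(27+t)] gives 6.6(27+t) = t(t+6.6), so t² = 6.6×27 = 178.2.
t* = √178.2 = 13.35 min.

13.3 min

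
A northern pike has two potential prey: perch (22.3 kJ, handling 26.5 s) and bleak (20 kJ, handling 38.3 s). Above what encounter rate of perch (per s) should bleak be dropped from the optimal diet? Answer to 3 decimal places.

The zero-one rule: include bleak iff E₂/h₂ > λE₁/(1+λh₁). Equality gives the switch point.
λE₁h₂ = E₂ + λE₂h₁ ⇒ λ = E₂/(E₁h₂ − E₂h₁) = 20/(854.1 − 530) = 0.06171 per s.

0.062 per s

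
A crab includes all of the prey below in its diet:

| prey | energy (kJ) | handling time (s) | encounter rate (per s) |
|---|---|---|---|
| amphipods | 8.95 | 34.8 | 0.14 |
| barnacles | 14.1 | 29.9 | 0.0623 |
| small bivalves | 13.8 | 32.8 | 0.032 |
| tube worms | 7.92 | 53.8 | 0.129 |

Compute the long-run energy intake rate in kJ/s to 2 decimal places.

0.23 kJ/s

R = Σλ_iE_i / (1 + Σλ_ih_i)
Numerator: 0.14×8.95 + 0.0623×14.1 + 0.032×13.8 + 0.129×7.92 = 3.595
Denominator: 1 + 0.14×34.8 + 0.0623×29.9 + 0.032×32.8 + 0.129×53.8 = 15.72
R = 3.595/15.72 = 0.2286 kJ/s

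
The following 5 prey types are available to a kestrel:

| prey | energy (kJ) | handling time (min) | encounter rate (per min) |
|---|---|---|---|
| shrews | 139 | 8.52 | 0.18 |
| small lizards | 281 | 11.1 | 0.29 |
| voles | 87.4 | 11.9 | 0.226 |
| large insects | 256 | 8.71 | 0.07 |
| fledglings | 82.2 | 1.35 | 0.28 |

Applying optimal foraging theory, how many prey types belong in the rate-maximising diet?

Rank by E/h (kJ/min): fledglings 60.9, large insects 29.4, small lizards 25.3, shrews 16.3, voles 7.34. Include each in turn until the next type's E/h falls below the running intake rate.
Rate on top 1: 16.7. large insects: 29.4 > 16.7 → include.
Rate on top 2: 20.59. small lizards: 25.3 > 20.59 → include.
Rate on top 3: 23.51. shrews: 16.3 < 23.51 → exclude; stop.
Optimal diet: fledglings, large insects, small lizards — 3 of 5 types.

3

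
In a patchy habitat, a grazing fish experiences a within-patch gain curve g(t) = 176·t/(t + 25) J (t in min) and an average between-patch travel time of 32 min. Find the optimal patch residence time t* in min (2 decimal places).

By the marginal value theorem, leave when the instantaneous gain rate g'(t) equals the habitat-wide average g(t)/(T + t).
g'(t) = 176·25/(t + 25)². Setting 176·25/(t+25)² = 176t/[(t+25)(32+t)] gives 25(32+t) = t(t+25), so t² = 25×32 = 800.
t* = √800 = 28.28 min.

28.28 min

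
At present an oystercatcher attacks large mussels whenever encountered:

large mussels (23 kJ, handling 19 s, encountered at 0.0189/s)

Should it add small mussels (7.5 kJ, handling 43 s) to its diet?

On large mussels alone, R = ΣλE/(1+Σλh) = 0.4347/1.359 = 0.3198 kJ/s.
Profitability of small mussels: 7.5/43 = 0.1744 kJ/s.
0.1744 < 0.3198, so adding small mussels would lower the average — exclude it.

No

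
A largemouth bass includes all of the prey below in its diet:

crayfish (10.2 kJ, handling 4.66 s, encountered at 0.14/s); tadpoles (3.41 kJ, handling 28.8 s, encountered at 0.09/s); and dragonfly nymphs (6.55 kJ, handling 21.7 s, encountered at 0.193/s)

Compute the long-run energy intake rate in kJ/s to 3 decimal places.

Energy encountered per unit search time: 0.14×10.2 + 0.09×3.41 + 0.193×6.55 = 2.999 kJ/s.
Handling time per unit search time: 0.14×4.66 + 0.09×28.8 + 0.193×21.7 = 7.433.
Rate = 2.999/(1 + 7.433) = 0.3557 kJ/s.

0.356 kJ/s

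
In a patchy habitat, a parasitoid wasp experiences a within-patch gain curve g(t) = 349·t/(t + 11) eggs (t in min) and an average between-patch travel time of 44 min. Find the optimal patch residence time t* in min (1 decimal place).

22.0 min

Optimal t* satisfies g'(t*) = g(t*)/(T + t*).
g'(t) = 349·11/(t + 11)². Setting 349·11/(t+11)² = 349t/[(t+11)(44+t)] gives 11(44+t) = t(t+11), so t² = 11×44 = 484.
t* = √484 = 22 min.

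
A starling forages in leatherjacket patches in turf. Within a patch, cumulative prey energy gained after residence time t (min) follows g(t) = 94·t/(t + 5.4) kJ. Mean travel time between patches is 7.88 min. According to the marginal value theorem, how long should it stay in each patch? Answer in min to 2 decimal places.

Optimal t* satisfies g'(t*) = g(t*)/(T + t*).
g'(t) = 94·5.4/(t + 5.4)². Setting 94·5.4/(t+5.4)² = 94t/[(t+5.4)(7.88+t)] gives 5.4(7.88+t) = t(t+5.4), so t² = 5.4×7.88 = 42.55.
t* = √42.55 = 6.523 min.

6.52 min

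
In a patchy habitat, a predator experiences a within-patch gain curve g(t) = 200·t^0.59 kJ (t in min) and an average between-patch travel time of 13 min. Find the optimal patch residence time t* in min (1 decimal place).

Optimal t* satisfies g'(t*) = g(t*)/(T + t*).
g'(t) = 0.59·200·t^-0.41. Setting 0.59·200·t^-0.41 = 200·t^0.59/(13+t) gives 0.59(13+t) = t, so 0.41·t = 0.59×13.
t* = 0.59×13/0.41 = 18.71 min.

18.7 min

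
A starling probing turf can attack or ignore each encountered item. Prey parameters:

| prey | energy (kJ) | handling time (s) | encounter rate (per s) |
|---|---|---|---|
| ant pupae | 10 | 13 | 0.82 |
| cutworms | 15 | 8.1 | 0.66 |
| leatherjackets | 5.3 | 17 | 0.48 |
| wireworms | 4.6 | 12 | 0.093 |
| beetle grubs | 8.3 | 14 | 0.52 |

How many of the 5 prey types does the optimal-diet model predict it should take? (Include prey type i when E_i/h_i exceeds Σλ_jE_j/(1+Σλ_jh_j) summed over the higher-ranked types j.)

Rank by E/h (kJ/s): cutworms 1.85, ant pupae 0.769, beetle grubs 0.593, wireworms 0.383, leatherjackets 0.312. Include each in turn until the next type's E/h falls below the running intake rate.
Rate on top 1: 1.56. ant pupae: 0.769 < 1.56 → exclude; stop.
Optimal diet: cutworms — 1 of 5 types.

1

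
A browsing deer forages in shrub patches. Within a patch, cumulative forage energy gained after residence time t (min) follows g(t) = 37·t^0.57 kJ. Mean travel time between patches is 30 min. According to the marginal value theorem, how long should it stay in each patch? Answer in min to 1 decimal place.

By the marginal value theorem, leave when the instantaneous gain rate g'(t) equals the habitat-wide average g(t)/(T + t).
g'(t) = 0.57·37·t^-0.43. Setting 0.57·37·t^-0.43 = 37·t^0.57/(30+t) gives 0.57(30+t) = t, so 0.43·t = 0.57×30.
t* = 0.57×30/0.43 = 39.77 min.

39.8 min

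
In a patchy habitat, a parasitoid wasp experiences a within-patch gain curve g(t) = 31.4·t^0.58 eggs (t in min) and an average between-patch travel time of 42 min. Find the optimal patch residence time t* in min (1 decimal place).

58.0 min

Maximise g(t)/(T+t): set derivative to zero → g'(t)(T+t) = g(t).
g'(t) = 0.58·31.4·t^-0.42. Setting 0.58·31.4·t^-0.42 = 31.4·t^0.58/(42+t) gives 0.58(42+t) = t, so 0.42·t = 0.58×42.
t* = 0.58×42/0.42 = 58 min.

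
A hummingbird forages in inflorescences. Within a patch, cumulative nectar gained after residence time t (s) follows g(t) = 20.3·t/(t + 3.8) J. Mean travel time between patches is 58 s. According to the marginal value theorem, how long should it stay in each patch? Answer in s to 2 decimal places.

14.85 s

By the marginal value theorem, leave when the instantaneous gain rate g'(t) equals the habitat-wide average g(t)/(T + t).
g'(t) = 20.3·3.8/(t + 3.8)². Setting 20.3·3.8/(t+3.8)² = 20.3t/[(t+3.8)(58+t)] gives 3.8(58+t) = t(t+3.8), so t² = 3.8×58 = 220.4.
t* = √220.4 = 14.85 s.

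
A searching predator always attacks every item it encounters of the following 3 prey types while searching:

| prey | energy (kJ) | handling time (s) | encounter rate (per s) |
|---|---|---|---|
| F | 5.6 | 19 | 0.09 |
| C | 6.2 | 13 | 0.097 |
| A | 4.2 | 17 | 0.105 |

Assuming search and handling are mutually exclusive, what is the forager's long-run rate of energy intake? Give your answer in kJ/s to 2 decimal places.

0.27 kJ/s

Energy encountered per unit search time: 0.09×5.6 + 0.097×6.2 + 0.105×4.2 = 1.546 kJ/s.
Handling time per unit search time: 0.09×19 + 0.097×13 + 0.105×17 = 4.756.
Rate = 1.546/(1 + 4.756) = 0.2687 kJ/s.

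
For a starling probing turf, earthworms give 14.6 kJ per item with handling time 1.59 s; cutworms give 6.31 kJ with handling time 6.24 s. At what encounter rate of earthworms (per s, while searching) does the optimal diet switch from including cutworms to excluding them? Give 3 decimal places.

The zero-one rule: include cutworms iff E₂/h₂ > λE₁/(1+λh₁). Equality gives the switch point.
λE₁h₂ = E₂ + λE₂h₁ ⇒ λ = E₂/(E₁h₂ − E₂h₁) = 6.31/(91.1 − 10.03) = 0.07783 per s.

0.078 per s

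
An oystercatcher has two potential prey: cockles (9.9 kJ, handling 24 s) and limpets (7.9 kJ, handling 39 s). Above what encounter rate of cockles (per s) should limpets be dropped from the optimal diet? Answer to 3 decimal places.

0.040 per s

Drop limpets once their profitability E₂/h₂ falls below the rate achievable on cockles alone: E₂/h₂ = λE₁/(1 + λh₁).
Solve for λ: λE₁h₂ = E₂(1 + λh₁) → λ(E₁h₂ − E₂h₁) = E₂ → λ = E₂/(E₁h₂ − E₂h₁).
λ = 7.9/(9.9×39 − 7.9×24) = 7.9/196.5 = 0.0402 per s.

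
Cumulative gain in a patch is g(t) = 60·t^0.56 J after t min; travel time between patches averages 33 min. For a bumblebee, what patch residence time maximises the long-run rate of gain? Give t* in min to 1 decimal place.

Maximise g(t)/(T+t): set derivative to zero → g'(t)(T+t) = g(t).
g'(t) = 0.56·60·t^-0.44. Setting 0.56·60·t^-0.44 = 60·t^0.56/(33+t) gives 0.56(33+t) = t, so 0.44·t = 0.56×33.
t* = 0.56×33/0.44 = 42 min.

42.0 min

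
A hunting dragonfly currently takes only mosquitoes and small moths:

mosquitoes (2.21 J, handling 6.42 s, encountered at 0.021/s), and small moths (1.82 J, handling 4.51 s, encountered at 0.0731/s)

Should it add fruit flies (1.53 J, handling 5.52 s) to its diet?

Yes

Intake rate on the current diet: R = (0.021×2.21 + 0.0731×1.82) / (1 + 0.021×6.42 + 0.0731×4.51) = 0.1795/1.465 = 0.1225 J/s.
Profitability of fruit flies: 1.53/5.52 = 0.2772 J/s.
0.2772 > 0.1225, so adding fruit flies raises the average — include it.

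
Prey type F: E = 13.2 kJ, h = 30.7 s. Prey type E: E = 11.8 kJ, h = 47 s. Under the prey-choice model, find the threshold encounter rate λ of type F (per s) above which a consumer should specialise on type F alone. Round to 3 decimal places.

The zero-one rule: include type E iff E₂/h₂ > λE₁/(1+λh₁). Equality gives the switch point.
λE₁h₂ = E₂ + λE₂h₁ ⇒ λ = E₂/(E₁h₂ − E₂h₁) = 11.8/(620.4 − 362.3) = 0.04571 per s.

0.046 per s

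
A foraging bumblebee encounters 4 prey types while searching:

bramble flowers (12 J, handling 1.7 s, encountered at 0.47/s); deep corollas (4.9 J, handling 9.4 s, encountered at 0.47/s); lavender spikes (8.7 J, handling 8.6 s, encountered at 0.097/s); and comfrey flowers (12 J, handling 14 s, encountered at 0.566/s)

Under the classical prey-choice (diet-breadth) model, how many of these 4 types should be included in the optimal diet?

E/h in descending order: bramble flowers 7.06, lavender spikes 1.01, comfrey flowers 0.857, deep corollas 0.521 J/s. The optimal diet is the largest prefix of this list for which every included type satisfies E_i/h_i > R on the types above it.
Rate on top 1: 3.135. lavender spikes: 1.01 < 3.135 → exclude; stop.
Optimal diet: bramble flowers — 1 of 4 types.

1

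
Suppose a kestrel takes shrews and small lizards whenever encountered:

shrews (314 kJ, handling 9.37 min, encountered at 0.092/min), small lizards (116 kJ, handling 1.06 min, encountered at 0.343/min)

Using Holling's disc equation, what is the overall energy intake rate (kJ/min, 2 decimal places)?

R = (0.092×314 + 0.343×116) / (1 + 0.092×9.37 + 0.343×1.06) = 68.68/2.226 = 30.86 kJ/min.

30.86 kJ/min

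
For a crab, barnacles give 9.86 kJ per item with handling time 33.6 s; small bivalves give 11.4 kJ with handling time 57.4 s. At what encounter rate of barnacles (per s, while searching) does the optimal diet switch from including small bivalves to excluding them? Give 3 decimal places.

The zero-one rule: include small bivalves iff E₂/h₂ > λE₁/(1+λh₁). Equality gives the switch point.
λE₁h₂ = E₂ + λE₂h₁ ⇒ λ = E₂/(E₁h₂ − E₂h₁) = 11.4/(566 − 383) = 0.06232 per s.

0.062 per s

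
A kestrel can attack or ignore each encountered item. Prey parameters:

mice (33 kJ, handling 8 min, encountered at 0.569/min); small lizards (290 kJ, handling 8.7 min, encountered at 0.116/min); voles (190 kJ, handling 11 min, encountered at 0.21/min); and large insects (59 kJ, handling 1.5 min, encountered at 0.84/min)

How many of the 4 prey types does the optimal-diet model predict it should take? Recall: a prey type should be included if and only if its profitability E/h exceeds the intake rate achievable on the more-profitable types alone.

Profitabilities (E/h, kJ/min): large insects 39.3, small lizards 33.3, voles 17.3, mice 4.12. Add prey in this order while the next type's profitability exceeds the intake rate on those already taken.
Rate on top 1: 21.93. small lizards: 33.3 > 21.93 → include.
Rate on top 2: 25.45. voles: 17.3 < 25.45 → exclude; stop.
Optimal diet: large insects, small lizards — 2 of 4 types.

2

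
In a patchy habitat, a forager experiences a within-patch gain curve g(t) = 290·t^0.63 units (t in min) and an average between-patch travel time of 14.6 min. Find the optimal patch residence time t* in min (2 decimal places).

24.86 min

Maximise g(t)/(T+t): set derivative to zero → g'(t)(T+t) = g(t).
g'(t) = 0.63·290·t^-0.37. Setting 0.63·290·t^-0.37 = 290·t^0.63/(14.6+t) gives 0.63(14.6+t) = t, so 0.37·t = 0.63×14.6.
t* = 0.63×14.6/0.37 = 24.86 min.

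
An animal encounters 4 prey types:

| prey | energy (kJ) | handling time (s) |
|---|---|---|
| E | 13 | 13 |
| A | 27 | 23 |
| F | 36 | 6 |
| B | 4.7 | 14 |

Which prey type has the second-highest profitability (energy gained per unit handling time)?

A

Profitability E/h (kJ/s): E = 13/13 = 1, A = 27/23 = 1.17, F = 36/6 = 6, B = 4.7/14 = 0.336.
Ranked: F > A > E > B.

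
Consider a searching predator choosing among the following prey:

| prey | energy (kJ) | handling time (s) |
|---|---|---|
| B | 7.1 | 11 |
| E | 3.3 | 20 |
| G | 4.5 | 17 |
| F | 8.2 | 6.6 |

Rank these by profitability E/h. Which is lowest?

E

Profitability E/h (kJ/s): B = 7.1/11 = 0.645, E = 3.3/20 = 0.165, G = 4.5/17 = 0.265, F = 8.2/6.6 = 1.24.
Ranked: F > B > G > E.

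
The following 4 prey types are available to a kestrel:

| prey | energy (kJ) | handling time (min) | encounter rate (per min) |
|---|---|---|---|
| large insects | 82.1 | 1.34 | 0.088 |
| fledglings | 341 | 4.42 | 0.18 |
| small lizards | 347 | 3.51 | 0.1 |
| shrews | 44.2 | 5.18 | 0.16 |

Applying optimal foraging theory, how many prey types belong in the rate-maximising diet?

Rank by E/h (kJ/min): small lizards 98.9, fledglings 77.1, large insects 61.3, shrews 8.53. Include each in turn until the next type's E/h falls below the running intake rate.
Rate on top 1: 25.68. fledglings: 77.1 > 25.68 → include.
Rate on top 2: 44.76. large insects: 61.3 > 44.76 → include.
Rate on top 3: 45.62. shrews: 8.53 < 45.62 → exclude; stop.
Optimal diet: small lizards, fledglings, large insects — 3 of 4 types.

3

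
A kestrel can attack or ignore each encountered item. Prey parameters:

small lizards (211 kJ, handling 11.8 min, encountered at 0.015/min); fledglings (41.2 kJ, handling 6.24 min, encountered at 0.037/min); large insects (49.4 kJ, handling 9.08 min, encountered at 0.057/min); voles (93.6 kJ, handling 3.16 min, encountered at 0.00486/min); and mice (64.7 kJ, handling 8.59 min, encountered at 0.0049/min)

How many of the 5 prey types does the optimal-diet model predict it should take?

5

Rank by E/h (kJ/min): voles 29.6, small lizards 17.9, mice 7.53, fledglings 6.6, large insects 5.44. Include each in turn until the next type's E/h falls below the running intake rate.
Rate on top 1: 0.448. small lizards: 17.9 > 0.448 → include.
Rate on top 2: 3.036. mice: 7.53 > 3.036 → include.
Rate on top 3: 3.189. fledglings: 6.6 > 3.189 → include.
Rate on top 4: 3.727. large insects: 5.44 > 3.727 → include.
Optimal diet: voles, small lizards, mice, fledglings, large insects — 5 of 5 types.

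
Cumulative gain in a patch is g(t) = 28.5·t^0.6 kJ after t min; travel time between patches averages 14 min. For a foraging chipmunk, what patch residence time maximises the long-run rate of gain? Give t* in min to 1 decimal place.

By the marginal value theorem, leave when the instantaneous gain rate g'(t) equals the habitat-wide average g(t)/(T + t).
g'(t) = 0.6·28.5·t^-0.4. Setting 0.6·28.5·t^-0.4 = 28.5·t^0.6/(14+t) gives 0.6(14+t) = t, so 0.40·t = 0.6×14.
t* = 0.6×14/0.40 = 21 min.

21.0 min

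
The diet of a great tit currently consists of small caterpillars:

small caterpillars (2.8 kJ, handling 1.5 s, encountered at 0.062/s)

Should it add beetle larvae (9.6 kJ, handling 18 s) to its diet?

Yes

Current rate: (0.062×2.8)/(1 + 0.062×1.5) = 0.1588 kJ/s.
beetle larvae: E/h = 9.6/18 = 0.5333 kJ/s.
0.5333 > 0.1588, so adding beetle larvae raises the average — include it.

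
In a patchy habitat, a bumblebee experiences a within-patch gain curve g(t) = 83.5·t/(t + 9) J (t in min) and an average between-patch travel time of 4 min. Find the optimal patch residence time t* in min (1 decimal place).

Maximise g(t)/(T+t): set derivative to zero → g'(t)(T+t) = g(t).
g'(t) = 83.5·9/(t + 9)². Setting 83.5·9/(t+9)² = 83.5t/[(t+9)(4+t)] gives 9(4+t) = t(t+9), so t² = 9×4 = 36.
t* = √36 = 6 min.

6.0 min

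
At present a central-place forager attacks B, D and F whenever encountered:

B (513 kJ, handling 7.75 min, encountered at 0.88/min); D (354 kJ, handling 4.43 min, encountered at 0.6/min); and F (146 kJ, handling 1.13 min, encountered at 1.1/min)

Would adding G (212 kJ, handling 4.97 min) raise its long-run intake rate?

Intake rate on the current diet: R = (0.88×513 + 0.6×354 + 1.1×146) / (1 + 0.88×7.75 + 0.6×4.43 + 1.1×1.13) = 824.4/11.72 = 70.34 kJ/min.
Profitability of G: 212/4.97 = 42.66 kJ/min.
Since 42.66 < R, time spent handling G is better spent searching.

No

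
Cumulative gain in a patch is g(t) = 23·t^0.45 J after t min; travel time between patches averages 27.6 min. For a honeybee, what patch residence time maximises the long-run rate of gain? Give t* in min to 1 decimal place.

Optimal t* satisfies g'(t*) = g(t*)/(T + t*).
g'(t) = 0.45·23·t^-0.55. Setting 0.45·23·t^-0.55 = 23·t^0.45/(27.6+t) gives 0.45(27.6+t) = t, so 0.55·t = 0.45×27.6.
t* = 0.45×27.6/0.55 = 22.58 min.

22.6 min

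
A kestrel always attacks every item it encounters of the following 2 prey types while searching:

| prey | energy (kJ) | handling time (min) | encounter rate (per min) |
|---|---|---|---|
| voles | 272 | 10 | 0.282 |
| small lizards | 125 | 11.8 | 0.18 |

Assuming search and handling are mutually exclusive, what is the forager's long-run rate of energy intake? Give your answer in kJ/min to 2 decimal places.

16.69 kJ/min

R = Σλ_iE_i / (1 + Σλ_ih_i)
Numerator: 0.282×272 + 0.18×125 = 99.2
Denominator: 1 + 0.282×10 + 0.18×11.8 = 5.944
R = 99.2/5.944 = 16.69 kJ/min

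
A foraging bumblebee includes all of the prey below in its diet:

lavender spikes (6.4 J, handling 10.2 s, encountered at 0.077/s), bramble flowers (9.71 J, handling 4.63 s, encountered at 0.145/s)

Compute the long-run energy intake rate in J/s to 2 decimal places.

R = (0.077×6.4 + 0.145×9.71) / (1 + 0.077×10.2 + 0.145×4.63) = 1.901/2.457 = 0.7737 J/s.

0.77 J/s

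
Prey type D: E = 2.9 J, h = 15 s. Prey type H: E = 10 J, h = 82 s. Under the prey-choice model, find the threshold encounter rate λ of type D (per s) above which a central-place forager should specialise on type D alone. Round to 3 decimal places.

0.114 per s

At the threshold, the rate on type D alone equals the profitability of type H: λ·2.9/(1 + λ·15) = 10/82 = 0.122.
Rearranging, λ(2.9 − 0.122×15) = 0.122, so λ = 0.122/1.071 = 0.1139 per s.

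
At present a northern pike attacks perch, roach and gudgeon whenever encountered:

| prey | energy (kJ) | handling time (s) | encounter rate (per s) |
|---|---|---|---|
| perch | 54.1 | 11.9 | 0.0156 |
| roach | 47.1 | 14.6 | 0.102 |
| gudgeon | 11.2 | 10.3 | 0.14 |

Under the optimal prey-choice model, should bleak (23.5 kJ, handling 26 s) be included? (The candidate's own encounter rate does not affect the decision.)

Intake rate on the current diet: R = (0.0156×54.1 + 0.102×47.1 + 0.14×11.2) / (1 + 0.0156×11.9 + 0.102×14.6 + 0.14×10.3) = 7.216/4.117 = 1.753 kJ/s.
Profitability of bleak: 23.5/26 = 0.9038 kJ/s.
0.9038 < 1.753, so adding bleak would lower the average — exclude it.

No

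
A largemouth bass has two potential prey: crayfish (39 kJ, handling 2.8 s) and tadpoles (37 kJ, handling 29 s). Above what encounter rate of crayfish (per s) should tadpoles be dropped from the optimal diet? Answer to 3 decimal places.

0.036 per s

At the threshold, the rate on crayfish alone equals the profitability of tadpoles: λ·39/(1 + λ·2.8) = 37/29 = 1.276.
Rearranging, λ(39 − 1.276×2.8) = 1.276, so λ = 1.276/35.43 = 0.03601 per s.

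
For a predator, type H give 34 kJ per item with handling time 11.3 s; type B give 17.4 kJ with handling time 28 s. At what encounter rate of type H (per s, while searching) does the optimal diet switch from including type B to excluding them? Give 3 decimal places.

0.023 per s

The zero-one rule: include type B iff E₂/h₂ > λE₁/(1+λh₁). Equality gives the switch point.
λE₁h₂ = E₂ + λE₂h₁ ⇒ λ = E₂/(E₁h₂ − E₂h₁) = 17.4/(952 − 196.6) = 0.02303 per s.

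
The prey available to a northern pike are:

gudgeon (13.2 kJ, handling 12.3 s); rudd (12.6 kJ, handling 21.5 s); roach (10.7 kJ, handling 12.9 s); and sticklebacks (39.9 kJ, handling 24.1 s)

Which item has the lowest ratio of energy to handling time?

In descending order of E/h:
sticklebacks: 39.9/24.1 = 1.66 kJ/s
gudgeon: 13.2/12.3 = 1.07 kJ/s
roach: 10.7/12.9 = 0.829 kJ/s
rudd: 12.6/21.5 = 0.586 kJ/s

rudd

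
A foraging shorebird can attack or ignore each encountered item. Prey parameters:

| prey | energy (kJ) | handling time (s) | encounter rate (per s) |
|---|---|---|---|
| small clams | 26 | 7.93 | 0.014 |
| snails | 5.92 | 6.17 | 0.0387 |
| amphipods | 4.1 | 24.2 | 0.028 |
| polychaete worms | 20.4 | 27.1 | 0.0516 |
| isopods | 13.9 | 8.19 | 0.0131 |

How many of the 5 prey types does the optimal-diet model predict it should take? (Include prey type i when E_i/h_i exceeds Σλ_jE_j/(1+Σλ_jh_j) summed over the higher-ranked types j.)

Rank by E/h (kJ/s): small clams 3.28, isopods 1.7, snails 0.959, polychaete worms 0.753, amphipods 0.169. Include each in turn until the next type's E/h falls below the running intake rate.
Rate on top 1: 0.3276. isopods: 1.7 > 0.3276 → include.
Rate on top 2: 0.4482. snails: 0.959 > 0.4482 → include.
Rate on top 3: 0.532. polychaete worms: 0.753 > 0.532 → include.
Rate on top 4: 0.6401. amphipods: 0.169 < 0.6401 → exclude; stop.
Optimal diet: small clams, isopods, snails, polychaete worms — 4 of 5 types.

4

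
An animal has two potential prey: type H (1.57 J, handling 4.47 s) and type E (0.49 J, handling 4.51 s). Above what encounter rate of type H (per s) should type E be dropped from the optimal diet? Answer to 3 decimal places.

0.100 per s

At the threshold, the rate on type H alone equals the profitability of type E: λ·1.57/(1 + λ·4.47) = 0.49/4.51 = 0.1086.
Rearranging, λ(1.57 − 0.1086×4.47) = 0.1086, so λ = 0.1086/1.084 = 0.1002 per s.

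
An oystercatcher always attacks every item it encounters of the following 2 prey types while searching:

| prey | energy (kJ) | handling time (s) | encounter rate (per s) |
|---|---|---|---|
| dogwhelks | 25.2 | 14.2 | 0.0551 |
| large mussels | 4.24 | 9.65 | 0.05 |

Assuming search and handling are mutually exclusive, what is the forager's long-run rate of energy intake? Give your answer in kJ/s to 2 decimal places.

0.71 kJ/s

R = (0.0551×25.2 + 0.05×4.24) / (1 + 0.0551×14.2 + 0.05×9.65) = 1.601/2.265 = 0.7067 kJ/s.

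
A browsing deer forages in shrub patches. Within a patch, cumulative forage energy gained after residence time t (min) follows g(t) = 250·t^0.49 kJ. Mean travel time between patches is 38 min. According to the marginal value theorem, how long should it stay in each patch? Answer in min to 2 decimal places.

36.51 min

By the marginal value theorem, leave when the instantaneous gain rate g'(t) equals the habitat-wide average g(t)/(T + t).
g'(t) = 0.49·250·t^-0.51. Setting 0.49·250·t^-0.51 = 250·t^0.49/(38+t) gives 0.49(38+t) = t, so 0.51·t = 0.49×38.
t* = 0.49×38/0.51 = 36.51 min.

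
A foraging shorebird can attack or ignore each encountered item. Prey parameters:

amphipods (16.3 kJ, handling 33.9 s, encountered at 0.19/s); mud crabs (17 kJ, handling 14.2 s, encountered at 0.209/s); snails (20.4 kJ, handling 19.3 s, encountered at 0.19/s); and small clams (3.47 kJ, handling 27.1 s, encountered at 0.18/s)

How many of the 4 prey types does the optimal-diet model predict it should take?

2

E/h in descending order: mud crabs 1.2, snails 1.06, amphipods 0.481, small clams 0.128 kJ/s. The optimal diet is the largest prefix of this list for which every included type satisfies E_i/h_i > R on the types above it.
Rate on top 1: 0.8955. snails: 1.06 > 0.8955 → include.
Rate on top 2: 0.973. amphipods: 0.481 < 0.973 → exclude; stop.
Optimal diet: mud crabs, snails — 2 of 4 types.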